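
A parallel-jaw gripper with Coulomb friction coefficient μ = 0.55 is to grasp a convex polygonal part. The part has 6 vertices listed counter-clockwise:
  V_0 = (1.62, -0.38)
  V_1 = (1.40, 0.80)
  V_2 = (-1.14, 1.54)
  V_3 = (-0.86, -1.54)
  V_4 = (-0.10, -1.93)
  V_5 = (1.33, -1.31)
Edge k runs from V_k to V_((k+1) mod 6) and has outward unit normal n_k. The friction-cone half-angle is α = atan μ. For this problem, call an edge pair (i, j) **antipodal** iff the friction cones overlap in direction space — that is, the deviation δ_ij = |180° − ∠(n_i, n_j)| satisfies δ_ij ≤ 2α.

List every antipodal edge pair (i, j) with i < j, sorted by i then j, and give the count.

α = atan 0.55 = 28.81°;  2α = 57.62°
n_0 = (+0.9831, +0.1833)
n_1 = (+0.2797, +0.9601)
n_2 = (-0.9959, -0.0905)
n_3 = (-0.4566, -0.8897)
n_4 = (+0.3978, -0.9175)
n_5 = (+0.9547, -0.2977)
  (0,1): δ = 116.80°  ·
  (0,2): δ = 5.37°  ✓
  (0,3): δ = 52.27°  ✓
  (0,4): δ = 102.88°  ·
  (0,5): δ = 152.12°  ·
  (1,2): δ = 68.56°  ·
  (1,3): δ = 10.92°  ✓
  (1,4): δ = 39.68°  ✓
  (1,5): δ = 88.92°  ·
  (2,3): δ = 122.36°  ·
  (2,4): δ = 71.75°  ·
  (2,5): δ = 22.51°  ✓
  (3,4): δ = 129.40°  ·
  (3,5): δ = 80.15°  ·
  (4,5): δ = 130.76°  ·
antipodal pairs: 5

count = 5; pairs: (0,2), (0,3), (1,3), (1,4), (2,5)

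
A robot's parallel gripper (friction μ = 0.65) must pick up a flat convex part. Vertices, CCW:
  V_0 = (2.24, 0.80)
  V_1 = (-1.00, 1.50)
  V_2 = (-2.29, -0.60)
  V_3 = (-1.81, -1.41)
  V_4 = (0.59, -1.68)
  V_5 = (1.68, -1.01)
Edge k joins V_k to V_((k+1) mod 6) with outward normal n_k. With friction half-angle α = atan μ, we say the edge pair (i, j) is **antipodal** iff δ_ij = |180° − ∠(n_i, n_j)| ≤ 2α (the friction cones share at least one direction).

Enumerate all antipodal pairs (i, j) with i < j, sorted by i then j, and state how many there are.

count = 7; pairs: (0,2), (0,3), (0,4), (1,3), (1,4), (1,5), (2,5)

α = atan 0.65 = 33.02°;  2α = 66.05°
n_0 = (+0.2112, +0.9774)
n_1 = (-0.8521, +0.5234)
n_2 = (-0.8603, -0.5098)
n_3 = (-0.1118, -0.9937)
n_4 = (+0.5237, -0.8519)
n_5 = (+0.9553, -0.2956)
  (0,1): δ = 109.37°  ·
  (0,2): δ = 47.16°  ✓
  (0,3): δ = 5.77°  ✓
  (0,4): δ = 43.77°  ✓
  (0,5): δ = 85.00°  ·
  (1,2): δ = 117.79°  ·
  (1,3): δ = 64.86°  ✓
  (1,4): δ = 26.86°  ✓
  (1,5): δ = 14.37°  ✓
  (2,3): δ = 127.07°  ·
  (2,4): δ = 89.07°  ·
  (2,5): δ = 47.84°  ✓
  (3,4): δ = 142.00°  ·
  (3,5): δ = 100.77°  ·
  (4,5): δ = 138.77°  ·
antipodal pairs: 7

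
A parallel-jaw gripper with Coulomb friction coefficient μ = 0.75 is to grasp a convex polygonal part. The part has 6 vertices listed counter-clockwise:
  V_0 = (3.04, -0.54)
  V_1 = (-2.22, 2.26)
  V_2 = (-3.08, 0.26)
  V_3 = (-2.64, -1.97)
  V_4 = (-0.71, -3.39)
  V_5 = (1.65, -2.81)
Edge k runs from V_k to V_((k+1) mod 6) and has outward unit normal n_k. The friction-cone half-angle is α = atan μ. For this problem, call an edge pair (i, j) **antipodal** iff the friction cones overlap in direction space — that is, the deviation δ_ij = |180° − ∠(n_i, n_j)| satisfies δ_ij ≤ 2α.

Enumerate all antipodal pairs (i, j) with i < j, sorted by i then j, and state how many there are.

count = 6; pairs: (0,2), (0,3), (0,4), (1,4), (1,5), (2,5)

α = atan 0.75 = 36.87°;  2α = 73.74°
n_0 = (+0.4699, +0.8827)
n_1 = (-0.9187, +0.3950)
n_2 = (-0.9811, -0.1936)
n_3 = (-0.5926, -0.8055)
n_4 = (+0.2387, -0.9711)
n_5 = (+0.8528, -0.5222)
  (0,1): δ = 85.24°  ·
  (0,2): δ = 50.81°  ✓
  (0,3): δ = 8.32°  ✓
  (0,4): δ = 41.83°  ✓
  (0,5): δ = 86.55°  ·
  (1,2): δ = 145.57°  ·
  (1,3): δ = 103.08°  ·
  (1,4): δ = 52.92°  ✓
  (1,5): δ = 8.21°  ✓
  (2,3): δ = 137.51°  ·
  (2,4): δ = 87.35°  ·
  (2,5): δ = 42.64°  ✓
  (3,4): δ = 129.85°  ·
  (3,5): δ = 85.14°  ·
  (4,5): δ = 135.29°  ·
antipodal pairs: 6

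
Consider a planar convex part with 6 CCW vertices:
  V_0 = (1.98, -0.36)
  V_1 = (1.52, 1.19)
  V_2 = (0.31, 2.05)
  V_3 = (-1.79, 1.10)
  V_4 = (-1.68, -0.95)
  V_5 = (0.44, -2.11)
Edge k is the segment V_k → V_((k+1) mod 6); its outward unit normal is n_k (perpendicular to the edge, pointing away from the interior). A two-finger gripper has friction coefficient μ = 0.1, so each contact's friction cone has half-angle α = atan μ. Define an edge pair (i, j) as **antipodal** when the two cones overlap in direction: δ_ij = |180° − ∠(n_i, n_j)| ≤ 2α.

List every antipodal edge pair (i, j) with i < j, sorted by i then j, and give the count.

α = atan 0.1 = 5.71°;  2α = 11.42°
n_0 = (+0.9587, +0.2845)
n_1 = (+0.5793, +0.8151)
n_2 = (-0.4122, +0.9111)
n_3 = (-0.9986, -0.0536)
n_4 = (-0.4800, -0.8773)
n_5 = (+0.7507, -0.6606)
  (0,1): δ = 141.93°  ·
  (0,2): δ = 82.19°  ·
  (0,3): δ = 13.46°  ·
  (0,4): δ = 44.78°  ·
  (0,5): δ = 122.12°  ·
  (1,2): δ = 120.26°  ·
  (1,3): δ = 51.53°  ·
  (1,4): δ = 6.72°  ✓
  (1,5): δ = 84.06°  ·
  (2,3): δ = 111.27°  ·
  (2,4): δ = 53.03°  ·
  (2,5): δ = 24.31°  ·
  (3,4): δ = 121.76°  ·
  (3,5): δ = 44.42°  ·
  (4,5): δ = 102.66°  ·
antipodal pairs: 1

count = 1; pairs: (1,4)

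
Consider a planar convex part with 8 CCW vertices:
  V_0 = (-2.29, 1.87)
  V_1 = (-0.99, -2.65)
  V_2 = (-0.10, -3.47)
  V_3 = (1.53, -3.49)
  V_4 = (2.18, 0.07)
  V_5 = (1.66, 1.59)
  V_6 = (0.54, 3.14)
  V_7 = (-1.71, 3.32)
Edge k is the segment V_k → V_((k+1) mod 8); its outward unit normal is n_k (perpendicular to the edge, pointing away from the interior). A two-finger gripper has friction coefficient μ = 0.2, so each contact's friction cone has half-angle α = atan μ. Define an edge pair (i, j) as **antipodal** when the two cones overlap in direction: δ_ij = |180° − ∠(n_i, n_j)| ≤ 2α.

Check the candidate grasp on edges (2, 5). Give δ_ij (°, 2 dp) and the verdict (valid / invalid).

δ = 53.45°, invalid

α = atan 0.2 = 11.31°;  2α = 22.62°
edge 2: e_2 = (+1.63, -0.02);  n_2 = (-0.0123, -0.9999)
edge 5: e_5 = (-1.12, +1.55);  n_5 = (+0.8105, +0.5857)
∠(n_2, n_5) = 126.55°
δ = |180° − 126.55°| = 53.45°
53.45° > 2α = 22.62°  →  invalid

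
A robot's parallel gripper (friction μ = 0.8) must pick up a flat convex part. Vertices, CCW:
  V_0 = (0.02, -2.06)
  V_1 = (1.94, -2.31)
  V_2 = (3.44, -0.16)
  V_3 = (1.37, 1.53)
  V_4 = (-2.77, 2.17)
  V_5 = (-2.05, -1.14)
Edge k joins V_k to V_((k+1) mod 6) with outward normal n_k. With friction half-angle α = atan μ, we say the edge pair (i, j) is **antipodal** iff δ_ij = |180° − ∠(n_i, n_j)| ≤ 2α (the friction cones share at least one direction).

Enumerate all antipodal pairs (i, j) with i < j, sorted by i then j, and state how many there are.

α = atan 0.8 = 38.66°;  2α = 77.32°
n_0 = (-0.1291, -0.9916)
n_1 = (+0.8201, -0.5722)
n_2 = (+0.6324, +0.7746)
n_3 = (+0.1528, +0.9883)
n_4 = (-0.9771, -0.2126)
n_5 = (-0.4061, -0.9138)
  (0,1): δ = 117.48°  ·
  (0,2): δ = 31.81°  ✓
  (0,3): δ = 1.37°  ✓
  (0,4): δ = 109.69°  ·
  (0,5): δ = 163.46°  ·
  (1,2): δ = 94.33°  ·
  (1,3): δ = 63.89°  ✓
  (1,4): δ = 47.17°  ✓
  (1,5): δ = 100.94°  ·
  (2,3): δ = 149.56°  ·
  (2,4): δ = 38.50°  ✓
  (2,5): δ = 15.27°  ✓
  (3,4): δ = 68.94°  ✓
  (3,5): δ = 15.17°  ✓
  (4,5): δ = 126.23°  ·
antipodal pairs: 8

count = 8; pairs: (0,2), (0,3), (1,3), (1,4), (2,4), (2,5), (3,4), (3,5)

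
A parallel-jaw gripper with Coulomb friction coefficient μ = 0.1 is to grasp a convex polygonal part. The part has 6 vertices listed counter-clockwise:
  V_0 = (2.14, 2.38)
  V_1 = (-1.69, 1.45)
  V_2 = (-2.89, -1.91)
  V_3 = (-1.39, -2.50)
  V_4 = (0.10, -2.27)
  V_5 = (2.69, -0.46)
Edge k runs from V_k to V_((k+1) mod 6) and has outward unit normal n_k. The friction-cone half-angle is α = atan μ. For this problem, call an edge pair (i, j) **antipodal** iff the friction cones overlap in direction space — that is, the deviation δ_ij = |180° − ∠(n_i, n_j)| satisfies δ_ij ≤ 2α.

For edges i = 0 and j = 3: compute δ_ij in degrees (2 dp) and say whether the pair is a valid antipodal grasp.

δ = 4.87°, valid

α = atan 0.1 = 5.71°;  2α = 11.42°
edge 0: e_0 = (-3.83, -0.93);  n_0 = (-0.2360, +0.9718)
edge 3: e_3 = (+1.49, +0.23);  n_3 = (+0.1526, -0.9883)
∠(n_0, n_3) = 175.13°
δ = |180° − 175.13°| = 4.87°
4.87° ≤ 2α = 11.42°  →  valid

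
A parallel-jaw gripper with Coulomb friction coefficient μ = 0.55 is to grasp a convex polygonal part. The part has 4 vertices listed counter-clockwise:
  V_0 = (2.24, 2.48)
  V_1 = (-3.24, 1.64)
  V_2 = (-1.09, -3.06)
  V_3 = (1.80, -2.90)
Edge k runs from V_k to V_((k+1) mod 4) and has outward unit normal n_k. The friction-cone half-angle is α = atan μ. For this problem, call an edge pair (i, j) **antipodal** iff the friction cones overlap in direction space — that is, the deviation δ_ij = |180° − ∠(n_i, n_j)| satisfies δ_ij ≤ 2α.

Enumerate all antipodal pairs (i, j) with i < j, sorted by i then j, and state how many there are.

α = atan 0.55 = 28.81°;  2α = 57.62°
n_0 = (-0.1515, +0.9885)
n_1 = (-0.9094, -0.4160)
n_2 = (+0.0553, -0.9985)
n_3 = (+0.9967, -0.0815)
  (0,1): δ = 74.13°  ·
  (0,2): δ = 5.55°  ✓
  (0,3): δ = 76.61°  ·
  (1,2): δ = 111.41°  ·
  (1,3): δ = 29.26°  ✓
  (2,3): δ = 97.84°  ·
antipodal pairs: 2

count = 2; pairs: (0,2), (1,3)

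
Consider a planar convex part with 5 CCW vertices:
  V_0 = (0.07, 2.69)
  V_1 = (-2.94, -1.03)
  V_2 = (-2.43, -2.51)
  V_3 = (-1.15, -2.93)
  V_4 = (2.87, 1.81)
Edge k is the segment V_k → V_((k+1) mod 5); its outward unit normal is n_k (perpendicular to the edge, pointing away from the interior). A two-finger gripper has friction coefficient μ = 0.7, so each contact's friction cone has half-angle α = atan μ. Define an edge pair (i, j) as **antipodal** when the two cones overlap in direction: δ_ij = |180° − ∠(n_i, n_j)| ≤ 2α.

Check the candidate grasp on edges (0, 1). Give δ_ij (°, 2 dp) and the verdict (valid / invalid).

δ = 122.01°, invalid

α = atan 0.7 = 34.99°;  2α = 69.98°
edge 0: e_0 = (-3.01, -3.72);  n_0 = (-0.7774, +0.6290)
edge 1: e_1 = (+0.51, -1.48);  n_1 = (-0.9454, -0.3258)
∠(n_0, n_1) = 57.99°
δ = |180° − 57.99°| = 122.01°
122.01° > 2α = 69.98°  →  invalid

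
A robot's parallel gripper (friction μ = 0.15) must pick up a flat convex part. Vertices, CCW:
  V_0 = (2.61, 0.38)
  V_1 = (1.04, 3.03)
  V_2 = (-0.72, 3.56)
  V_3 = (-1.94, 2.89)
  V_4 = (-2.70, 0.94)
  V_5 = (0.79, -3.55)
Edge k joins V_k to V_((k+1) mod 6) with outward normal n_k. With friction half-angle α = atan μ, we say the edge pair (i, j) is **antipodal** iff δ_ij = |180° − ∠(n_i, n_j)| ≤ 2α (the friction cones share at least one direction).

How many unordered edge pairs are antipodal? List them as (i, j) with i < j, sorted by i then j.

count = 2; pairs: (0,4), (3,5)

α = atan 0.15 = 8.53°;  2α = 17.06°
n_0 = (+0.8603, +0.5097)
n_1 = (+0.2883, +0.9575)
n_2 = (-0.4814, +0.8765)
n_3 = (-0.9317, +0.3631)
n_4 = (-0.7895, -0.6137)
n_5 = (+0.9074, -0.4202)
  (0,1): δ = 137.40°  ·
  (0,2): δ = 91.87°  ·
  (0,3): δ = 51.94°  ·
  (0,4): δ = 7.21°  ✓
  (0,5): δ = 124.51°  ·
  (1,2): δ = 134.47°  ·
  (1,3): δ = 94.53°  ·
  (1,4): δ = 35.38°  ·
  (1,5): δ = 81.91°  ·
  (2,3): δ = 140.07°  ·
  (2,4): δ = 80.92°  ·
  (2,5): δ = 36.38°  ·
  (3,4): δ = 120.85°  ·
  (3,5): δ = 3.56°  ✓
  (4,5): δ = 62.71°  ·
antipodal pairs: 2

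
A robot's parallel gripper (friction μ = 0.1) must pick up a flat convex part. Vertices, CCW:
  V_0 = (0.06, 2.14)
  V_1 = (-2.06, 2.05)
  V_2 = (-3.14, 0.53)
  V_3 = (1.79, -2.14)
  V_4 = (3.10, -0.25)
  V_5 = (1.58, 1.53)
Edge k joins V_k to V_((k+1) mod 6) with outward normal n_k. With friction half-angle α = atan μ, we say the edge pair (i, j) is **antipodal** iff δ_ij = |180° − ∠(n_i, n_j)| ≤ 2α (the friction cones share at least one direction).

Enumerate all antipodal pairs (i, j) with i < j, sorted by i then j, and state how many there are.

count = 2; pairs: (1,3), (2,5)

α = atan 0.1 = 5.71°;  2α = 11.42°
n_0 = (-0.0424, +0.9991)
n_1 = (-0.8152, +0.5792)
n_2 = (-0.4762, -0.8793)
n_3 = (+0.8219, -0.5697)
n_4 = (+0.7605, +0.6494)
n_5 = (+0.3724, +0.9281)
  (0,1): δ = 127.83°  ·
  (0,2): δ = 30.87°  ·
  (0,3): δ = 52.84°  ·
  (0,4): δ = 128.06°  ·
  (0,5): δ = 155.70°  ·
  (1,2): δ = 83.04°  ·
  (1,3): δ = 0.67°  ✓
  (1,4): δ = 75.89°  ·
  (1,5): δ = 103.53°  ·
  (2,3): δ = 96.29°  ·
  (2,4): δ = 21.07°  ·
  (2,5): δ = 6.57°  ✓
  (3,4): δ = 104.78°  ·
  (3,5): δ = 77.14°  ·
  (4,5): δ = 152.36°  ·
antipodal pairs: 2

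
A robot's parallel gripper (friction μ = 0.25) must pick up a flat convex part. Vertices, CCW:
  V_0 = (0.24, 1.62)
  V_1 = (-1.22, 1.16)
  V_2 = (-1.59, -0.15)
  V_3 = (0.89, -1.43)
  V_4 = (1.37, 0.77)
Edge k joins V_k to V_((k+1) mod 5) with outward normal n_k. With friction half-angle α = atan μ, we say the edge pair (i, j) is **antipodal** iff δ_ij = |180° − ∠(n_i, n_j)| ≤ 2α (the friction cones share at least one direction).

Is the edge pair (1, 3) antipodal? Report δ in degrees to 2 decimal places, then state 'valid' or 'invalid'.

α = atan 0.25 = 14.04°;  2α = 28.07°
edge 1: e_1 = (-0.37, -1.31);  n_1 = (-0.9624, +0.2718)
edge 3: e_3 = (+0.48, +2.20);  n_3 = (+0.9770, -0.2132)
∠(n_1, n_3) = 176.54°
δ = |180° − 176.54°| = 3.46°
3.46° ≤ 2α = 28.07°  →  valid

δ = 3.46°, valid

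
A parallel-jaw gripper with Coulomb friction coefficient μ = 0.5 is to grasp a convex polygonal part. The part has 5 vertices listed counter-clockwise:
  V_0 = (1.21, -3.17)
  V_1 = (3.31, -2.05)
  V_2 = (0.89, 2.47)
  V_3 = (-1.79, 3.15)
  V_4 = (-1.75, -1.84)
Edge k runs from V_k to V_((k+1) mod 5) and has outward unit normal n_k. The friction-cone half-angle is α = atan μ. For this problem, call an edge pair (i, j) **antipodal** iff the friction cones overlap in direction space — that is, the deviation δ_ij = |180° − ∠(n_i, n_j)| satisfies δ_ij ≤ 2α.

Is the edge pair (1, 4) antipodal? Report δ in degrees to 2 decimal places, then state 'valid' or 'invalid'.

α = atan 0.5 = 26.57°;  2α = 53.13°
edge 1: e_1 = (-2.42, +4.52);  n_1 = (+0.8816, +0.4720)
edge 4: e_4 = (+2.96, -1.33);  n_4 = (-0.4099, -0.9122)
∠(n_1, n_4) = 142.36°
δ = |180° − 142.36°| = 37.64°
37.64° ≤ 2α = 53.13°  →  valid

δ = 37.64°, valid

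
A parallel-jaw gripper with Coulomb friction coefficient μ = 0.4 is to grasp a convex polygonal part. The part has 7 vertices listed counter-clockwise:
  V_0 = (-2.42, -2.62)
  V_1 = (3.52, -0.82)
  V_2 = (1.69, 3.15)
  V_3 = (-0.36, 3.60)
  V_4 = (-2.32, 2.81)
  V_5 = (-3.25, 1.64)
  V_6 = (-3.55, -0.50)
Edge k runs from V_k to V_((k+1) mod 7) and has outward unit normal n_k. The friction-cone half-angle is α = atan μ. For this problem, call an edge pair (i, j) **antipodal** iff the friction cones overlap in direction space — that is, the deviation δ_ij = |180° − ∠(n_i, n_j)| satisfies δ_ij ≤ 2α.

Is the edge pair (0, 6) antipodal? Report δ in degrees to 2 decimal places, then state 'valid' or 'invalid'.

δ = 101.20°, invalid

α = atan 0.4 = 21.80°;  2α = 43.60°
edge 0: e_0 = (+5.94, +1.80);  n_0 = (+0.2900, -0.9570)
edge 6: e_6 = (+1.13, -2.12);  n_6 = (-0.8825, -0.4704)
∠(n_0, n_6) = 78.80°
δ = |180° − 78.80°| = 101.20°
101.20° > 2α = 43.60°  →  invalid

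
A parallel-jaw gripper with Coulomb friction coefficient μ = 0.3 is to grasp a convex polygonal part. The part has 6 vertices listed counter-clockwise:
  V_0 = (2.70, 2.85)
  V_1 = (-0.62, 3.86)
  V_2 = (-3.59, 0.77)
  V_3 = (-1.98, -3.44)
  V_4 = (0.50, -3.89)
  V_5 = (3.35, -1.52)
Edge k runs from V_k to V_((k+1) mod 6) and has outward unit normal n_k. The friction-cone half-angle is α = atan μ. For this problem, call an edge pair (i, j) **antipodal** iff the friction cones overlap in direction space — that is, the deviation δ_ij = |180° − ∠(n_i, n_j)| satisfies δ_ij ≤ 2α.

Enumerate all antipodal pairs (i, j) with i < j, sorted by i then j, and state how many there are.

count = 3; pairs: (0,3), (1,4), (2,5)

α = atan 0.3 = 16.70°;  2α = 33.40°
n_0 = (+0.2910, +0.9567)
n_1 = (-0.7210, +0.6930)
n_2 = (-0.9340, -0.3572)
n_3 = (-0.1785, -0.9839)
n_4 = (+0.6394, -0.7689)
n_5 = (+0.9891, +0.1471)
  (0,1): δ = 116.94°  ·
  (0,2): δ = 52.15°  ·
  (0,3): δ = 6.64°  ✓
  (0,4): δ = 56.67°  ·
  (0,5): δ = 115.38°  ·
  (1,2): δ = 115.21°  ·
  (1,3): δ = 56.42°  ·
  (1,4): δ = 6.39°  ✓
  (1,5): δ = 52.33°  ·
  (2,3): δ = 121.21°  ·
  (2,4): δ = 71.18°  ·
  (2,5): δ = 12.47°  ✓
  (3,4): δ = 129.97°  ·
  (3,5): δ = 71.26°  ·
  (4,5): δ = 121.29°  ·
antipodal pairs: 3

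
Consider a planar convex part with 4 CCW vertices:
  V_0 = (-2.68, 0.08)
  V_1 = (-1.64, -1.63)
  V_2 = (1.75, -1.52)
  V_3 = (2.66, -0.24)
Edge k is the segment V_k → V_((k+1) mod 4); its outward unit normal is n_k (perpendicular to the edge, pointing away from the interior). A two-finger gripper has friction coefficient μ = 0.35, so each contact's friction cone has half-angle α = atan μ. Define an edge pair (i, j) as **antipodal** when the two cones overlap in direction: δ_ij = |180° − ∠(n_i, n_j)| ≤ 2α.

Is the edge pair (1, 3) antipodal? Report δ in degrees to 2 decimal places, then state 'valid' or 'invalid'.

δ = 5.29°, valid

α = atan 0.35 = 19.29°;  2α = 38.58°
edge 1: e_1 = (+3.39, +0.11);  n_1 = (+0.0324, -0.9995)
edge 3: e_3 = (-5.34, +0.32);  n_3 = (+0.0598, +0.9982)
∠(n_1, n_3) = 174.71°
δ = |180° − 174.71°| = 5.29°
5.29° ≤ 2α = 38.58°  →  valid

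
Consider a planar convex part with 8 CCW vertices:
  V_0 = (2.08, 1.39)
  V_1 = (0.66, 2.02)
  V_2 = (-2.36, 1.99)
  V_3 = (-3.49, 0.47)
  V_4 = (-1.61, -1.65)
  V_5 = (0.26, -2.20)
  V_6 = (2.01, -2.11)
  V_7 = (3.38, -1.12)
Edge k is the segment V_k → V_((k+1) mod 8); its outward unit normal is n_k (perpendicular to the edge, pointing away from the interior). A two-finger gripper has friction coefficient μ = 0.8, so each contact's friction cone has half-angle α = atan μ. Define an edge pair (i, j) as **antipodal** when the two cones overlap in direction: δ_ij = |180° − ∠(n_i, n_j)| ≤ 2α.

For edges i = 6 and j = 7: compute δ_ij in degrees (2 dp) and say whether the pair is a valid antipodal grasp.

δ = 98.47°, invalid

α = atan 0.8 = 38.66°;  2α = 77.32°
edge 6: e_6 = (+1.37, +0.99);  n_6 = (+0.5857, -0.8105)
edge 7: e_7 = (-1.30, +2.51);  n_7 = (+0.8880, +0.4599)
∠(n_6, n_7) = 81.53°
δ = |180° − 81.53°| = 98.47°
98.47° > 2α = 77.32°  →  invalid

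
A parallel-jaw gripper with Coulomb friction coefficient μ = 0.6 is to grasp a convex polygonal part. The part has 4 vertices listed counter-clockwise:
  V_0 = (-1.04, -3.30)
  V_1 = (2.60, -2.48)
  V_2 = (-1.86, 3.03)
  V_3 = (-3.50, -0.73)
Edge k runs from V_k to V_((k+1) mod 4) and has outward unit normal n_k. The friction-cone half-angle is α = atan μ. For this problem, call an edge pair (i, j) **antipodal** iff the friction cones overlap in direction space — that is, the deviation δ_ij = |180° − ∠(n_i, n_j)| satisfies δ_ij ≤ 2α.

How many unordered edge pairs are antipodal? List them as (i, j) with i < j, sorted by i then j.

α = atan 0.6 = 30.96°;  2α = 61.93°
n_0 = (+0.2198, -0.9756)
n_1 = (+0.7773, +0.6292)
n_2 = (-0.9166, +0.3998)
n_3 = (-0.7224, -0.6915)
  (0,1): δ = 63.71°  ·
  (0,2): δ = 53.74°  ✓
  (0,3): δ = 121.05°  ·
  (1,2): δ = 62.55°  ·
  (1,3): δ = 4.76°  ✓
  (2,3): δ = 112.69°  ·
antipodal pairs: 2

count = 2; pairs: (0,2), (1,3)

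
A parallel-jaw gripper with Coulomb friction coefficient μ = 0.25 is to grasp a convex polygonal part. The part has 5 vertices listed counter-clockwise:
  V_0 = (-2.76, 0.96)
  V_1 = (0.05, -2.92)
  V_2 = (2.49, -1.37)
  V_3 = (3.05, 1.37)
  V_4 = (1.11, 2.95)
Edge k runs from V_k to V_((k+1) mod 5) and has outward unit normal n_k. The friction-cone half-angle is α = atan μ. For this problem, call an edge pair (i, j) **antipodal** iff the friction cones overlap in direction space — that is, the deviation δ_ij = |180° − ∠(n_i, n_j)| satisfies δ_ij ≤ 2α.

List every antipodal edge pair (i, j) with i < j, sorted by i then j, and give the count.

α = atan 0.25 = 14.04°;  2α = 28.07°
n_0 = (-0.8099, -0.5866)
n_1 = (+0.5362, -0.8441)
n_2 = (+0.9797, -0.2002)
n_3 = (+0.6315, +0.7754)
n_4 = (-0.4573, +0.8893)
  (0,1): δ = 93.49°  ·
  (0,2): δ = 47.46°  ·
  (0,3): δ = 14.93°  ✓
  (0,4): δ = 81.30°  ·
  (1,2): δ = 133.98°  ·
  (1,3): δ = 71.59°  ·
  (1,4): δ = 5.21°  ✓
  (2,3): δ = 117.61°  ·
  (2,4): δ = 51.24°  ·
  (3,4): δ = 113.63°  ·
antipodal pairs: 2

count = 2; pairs: (0,3), (1,4)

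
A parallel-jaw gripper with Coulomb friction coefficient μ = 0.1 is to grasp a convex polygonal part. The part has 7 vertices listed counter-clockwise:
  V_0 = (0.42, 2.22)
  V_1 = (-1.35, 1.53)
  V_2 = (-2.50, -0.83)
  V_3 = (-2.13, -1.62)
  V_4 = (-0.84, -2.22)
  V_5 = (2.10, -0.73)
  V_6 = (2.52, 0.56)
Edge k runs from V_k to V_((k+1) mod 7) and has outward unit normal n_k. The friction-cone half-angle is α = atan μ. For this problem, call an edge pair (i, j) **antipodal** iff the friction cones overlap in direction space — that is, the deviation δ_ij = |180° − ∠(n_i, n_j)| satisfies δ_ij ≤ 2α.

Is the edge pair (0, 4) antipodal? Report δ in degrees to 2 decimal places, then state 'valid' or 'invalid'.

δ = 5.58°, valid

α = atan 0.1 = 5.71°;  2α = 11.42°
edge 0: e_0 = (-1.77, -0.69);  n_0 = (-0.3632, +0.9317)
edge 4: e_4 = (+2.94, +1.49);  n_4 = (+0.4521, -0.8920)
∠(n_0, n_4) = 174.42°
δ = |180° − 174.42°| = 5.58°
5.58° ≤ 2α = 11.42°  →  valid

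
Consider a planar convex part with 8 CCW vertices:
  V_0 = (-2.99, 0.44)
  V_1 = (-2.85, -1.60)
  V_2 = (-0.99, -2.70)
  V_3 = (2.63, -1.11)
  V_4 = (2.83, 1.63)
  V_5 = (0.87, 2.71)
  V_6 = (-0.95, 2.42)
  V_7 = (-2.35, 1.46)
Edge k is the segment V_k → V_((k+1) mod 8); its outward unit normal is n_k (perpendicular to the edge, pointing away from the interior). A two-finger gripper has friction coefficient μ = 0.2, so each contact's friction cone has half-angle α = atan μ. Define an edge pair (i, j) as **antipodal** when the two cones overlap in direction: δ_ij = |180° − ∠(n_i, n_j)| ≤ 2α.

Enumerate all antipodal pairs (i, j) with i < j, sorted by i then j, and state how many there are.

count = 4; pairs: (0,3), (1,4), (2,5), (2,6)

α = atan 0.2 = 11.31°;  2α = 22.62°
n_0 = (-0.9977, -0.0685)
n_1 = (-0.5090, -0.8607)
n_2 = (+0.4021, -0.9156)
n_3 = (+0.9973, -0.0728)
n_4 = (+0.4826, +0.8758)
n_5 = (-0.1574, +0.9875)
n_6 = (-0.5655, +0.8247)
n_7 = (-0.8471, +0.5315)
  (0,1): δ = 124.53°  ·
  (0,2): δ = 70.21°  ·
  (0,3): δ = 8.10°  ✓
  (0,4): δ = 57.22°  ·
  (0,5): δ = 95.13°  ·
  (0,6): δ = 120.51°  ·
  (0,7): δ = 143.97°  ·
  (1,2): δ = 125.69°  ·
  (1,3): δ = 63.57°  ·
  (1,4): δ = 1.74°  ✓
  (1,5): δ = 39.65°  ·
  (1,6): δ = 65.04°  ·
  (1,7): δ = 88.49°  ·
  (2,3): δ = 117.89°  ·
  (2,4): δ = 52.57°  ·
  (2,5): δ = 14.66°  ✓
  (2,6): δ = 10.73°  ✓
  (2,7): δ = 34.18°  ·
  (3,4): δ = 114.68°  ·
  (3,5): δ = 76.77°  ·
  (3,6): δ = 51.39°  ·
  (3,7): δ = 27.93°  ·
  (4,5): δ = 142.09°  ·
  (4,6): δ = 116.71°  ·
  (4,7): δ = 93.25°  ·
  (5,6): δ = 154.61°  ·
  (5,7): δ = 131.16°  ·
  (6,7): δ = 156.55°  ·
antipodal pairs: 4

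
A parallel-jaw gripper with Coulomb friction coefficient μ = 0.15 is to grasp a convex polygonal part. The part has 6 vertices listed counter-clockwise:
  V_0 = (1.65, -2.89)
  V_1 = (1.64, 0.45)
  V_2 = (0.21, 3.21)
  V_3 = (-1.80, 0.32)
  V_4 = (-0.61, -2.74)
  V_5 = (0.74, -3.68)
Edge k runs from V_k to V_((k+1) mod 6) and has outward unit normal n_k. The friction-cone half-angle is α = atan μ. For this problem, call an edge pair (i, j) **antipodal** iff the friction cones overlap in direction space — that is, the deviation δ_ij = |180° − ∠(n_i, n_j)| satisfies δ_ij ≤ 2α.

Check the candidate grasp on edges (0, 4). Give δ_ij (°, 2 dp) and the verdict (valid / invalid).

α = atan 0.15 = 8.53°;  2α = 17.06°
edge 0: e_0 = (-0.01, +3.34);  n_0 = (+1.0000, +0.0030)
edge 4: e_4 = (+1.35, -0.94);  n_4 = (-0.5714, -0.8207)
∠(n_0, n_4) = 125.02°
δ = |180° − 125.02°| = 54.98°
54.98° > 2α = 17.06°  →  invalid

δ = 54.98°, invalid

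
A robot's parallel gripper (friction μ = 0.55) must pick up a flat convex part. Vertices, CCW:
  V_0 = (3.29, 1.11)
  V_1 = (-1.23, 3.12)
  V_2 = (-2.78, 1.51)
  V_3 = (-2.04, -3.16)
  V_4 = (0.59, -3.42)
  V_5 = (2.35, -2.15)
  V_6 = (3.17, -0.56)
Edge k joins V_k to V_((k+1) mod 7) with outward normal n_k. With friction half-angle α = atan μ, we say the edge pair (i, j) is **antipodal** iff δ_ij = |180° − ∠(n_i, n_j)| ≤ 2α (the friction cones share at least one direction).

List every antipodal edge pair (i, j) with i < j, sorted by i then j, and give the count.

count = 8; pairs: (0,2), (0,3), (1,3), (1,4), (1,5), (1,6), (2,5), (2,6)

α = atan 0.55 = 28.81°;  2α = 57.62°
n_0 = (+0.4063, +0.9137)
n_1 = (-0.7204, +0.6936)
n_2 = (-0.9877, -0.1565)
n_3 = (-0.0984, -0.9951)
n_4 = (+0.5852, -0.8109)
n_5 = (+0.8888, -0.4584)
n_6 = (+0.9974, -0.0717)
  (0,1): δ = 109.94°  ·
  (0,2): δ = 57.02°  ✓
  (0,3): δ = 18.33°  ✓
  (0,4): δ = 59.79°  ·
  (0,5): δ = 86.69°  ·
  (0,6): δ = 109.86°  ·
  (1,2): δ = 127.08°  ·
  (1,3): δ = 51.73°  ✓
  (1,4): δ = 10.27°  ✓
  (1,5): δ = 16.63°  ✓
  (1,6): δ = 39.80°  ✓
  (2,3): δ = 104.65°  ·
  (2,4): δ = 63.19°  ·
  (2,5): δ = 36.29°  ✓
  (2,6): δ = 13.11°  ✓
  (3,4): δ = 138.54°  ·
  (3,5): δ = 111.64°  ·
  (3,6): δ = 88.46°  ·
  (4,5): δ = 153.10°  ·
  (4,6): δ = 129.92°  ·
  (5,6): δ = 156.83°  ·
antipodal pairs: 8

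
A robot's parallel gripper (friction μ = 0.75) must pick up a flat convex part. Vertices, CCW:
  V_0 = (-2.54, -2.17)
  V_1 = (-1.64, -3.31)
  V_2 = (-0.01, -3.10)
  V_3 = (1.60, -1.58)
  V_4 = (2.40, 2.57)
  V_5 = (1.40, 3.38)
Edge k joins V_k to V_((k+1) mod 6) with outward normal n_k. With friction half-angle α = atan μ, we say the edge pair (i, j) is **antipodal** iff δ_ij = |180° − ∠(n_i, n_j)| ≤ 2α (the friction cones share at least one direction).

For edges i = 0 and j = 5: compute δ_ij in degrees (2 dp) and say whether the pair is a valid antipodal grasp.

δ = 106.34°, invalid

α = atan 0.75 = 36.87°;  2α = 73.74°
edge 0: e_0 = (+0.90, -1.14);  n_0 = (-0.7849, -0.6196)
edge 5: e_5 = (-3.94, -5.55);  n_5 = (-0.8154, +0.5789)
∠(n_0, n_5) = 73.66°
δ = |180° − 73.66°| = 106.34°
106.34° > 2α = 73.74°  →  invalid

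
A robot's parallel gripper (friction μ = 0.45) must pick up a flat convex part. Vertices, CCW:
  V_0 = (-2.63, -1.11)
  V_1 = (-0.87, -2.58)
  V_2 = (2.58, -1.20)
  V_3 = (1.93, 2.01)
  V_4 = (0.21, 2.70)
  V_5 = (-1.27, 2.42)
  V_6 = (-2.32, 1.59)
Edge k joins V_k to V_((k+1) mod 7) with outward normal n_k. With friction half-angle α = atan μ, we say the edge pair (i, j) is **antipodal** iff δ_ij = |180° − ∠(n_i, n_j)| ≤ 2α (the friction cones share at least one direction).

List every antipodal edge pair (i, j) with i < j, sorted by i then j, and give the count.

count = 6; pairs: (0,2), (0,3), (1,3), (1,4), (1,5), (2,6)

α = atan 0.45 = 24.23°;  2α = 48.46°
n_0 = (-0.6410, -0.7675)
n_1 = (+0.3714, -0.9285)
n_2 = (+0.9801, +0.1985)
n_3 = (+0.3723, +0.9281)
n_4 = (-0.1859, +0.9826)
n_5 = (-0.6201, +0.7845)
n_6 = (-0.9935, +0.1141)
  (0,1): δ = 118.33°  ·
  (0,2): δ = 38.68°  ✓
  (0,3): δ = 18.01°  ✓
  (0,4): δ = 50.58°  ·
  (0,5): δ = 78.20°  ·
  (0,6): δ = 123.32°  ·
  (1,2): δ = 100.35°  ·
  (1,3): δ = 43.66°  ✓
  (1,4): δ = 11.09°  ✓
  (1,5): δ = 16.52°  ✓
  (1,6): δ = 61.65°  ·
  (2,3): δ = 123.31°  ·
  (2,4): δ = 90.73°  ·
  (2,5): δ = 63.12°  ·
  (2,6): δ = 18.00°  ✓
  (3,4): δ = 147.43°  ·
  (3,5): δ = 119.82°  ·
  (3,6): δ = 74.69°  ·
  (4,5): δ = 152.39°  ·
  (4,6): δ = 107.26°  ·
  (5,6): δ = 134.88°  ·
antipodal pairs: 6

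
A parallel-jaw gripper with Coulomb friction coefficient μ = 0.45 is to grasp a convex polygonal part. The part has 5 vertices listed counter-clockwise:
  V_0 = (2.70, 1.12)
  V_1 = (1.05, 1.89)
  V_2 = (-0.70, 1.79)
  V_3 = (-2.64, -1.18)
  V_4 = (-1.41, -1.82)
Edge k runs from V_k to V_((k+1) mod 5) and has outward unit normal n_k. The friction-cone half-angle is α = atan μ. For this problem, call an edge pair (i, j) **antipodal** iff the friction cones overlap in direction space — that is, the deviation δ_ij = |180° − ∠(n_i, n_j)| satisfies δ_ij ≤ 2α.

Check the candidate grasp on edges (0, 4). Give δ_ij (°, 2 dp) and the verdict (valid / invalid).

α = atan 0.45 = 24.23°;  2α = 48.46°
edge 0: e_0 = (-1.65, +0.77);  n_0 = (+0.4229, +0.9062)
edge 4: e_4 = (+4.11, +2.94);  n_4 = (+0.5818, -0.8133)
∠(n_0, n_4) = 119.41°
δ = |180° − 119.41°| = 60.59°
60.59° > 2α = 48.46°  →  invalid

δ = 60.59°, invalid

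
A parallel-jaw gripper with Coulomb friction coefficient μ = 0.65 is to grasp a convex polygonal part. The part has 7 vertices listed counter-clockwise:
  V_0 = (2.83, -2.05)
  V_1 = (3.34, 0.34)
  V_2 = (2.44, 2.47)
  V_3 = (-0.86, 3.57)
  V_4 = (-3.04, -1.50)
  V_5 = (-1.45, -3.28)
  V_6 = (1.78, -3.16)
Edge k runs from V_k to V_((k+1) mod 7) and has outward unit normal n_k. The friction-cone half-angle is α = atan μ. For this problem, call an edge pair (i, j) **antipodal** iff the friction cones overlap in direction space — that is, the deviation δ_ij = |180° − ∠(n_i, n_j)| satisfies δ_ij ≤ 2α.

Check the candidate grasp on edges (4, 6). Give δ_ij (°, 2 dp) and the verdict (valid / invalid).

α = atan 0.65 = 33.02°;  2α = 66.05°
edge 4: e_4 = (+1.59, -1.78);  n_4 = (-0.7458, -0.6662)
edge 6: e_6 = (+1.05, +1.11);  n_6 = (+0.7265, -0.6872)
∠(n_4, n_6) = 94.82°
δ = |180° − 94.82°| = 85.18°
85.18° > 2α = 66.05°  →  invalid

δ = 85.18°, invalid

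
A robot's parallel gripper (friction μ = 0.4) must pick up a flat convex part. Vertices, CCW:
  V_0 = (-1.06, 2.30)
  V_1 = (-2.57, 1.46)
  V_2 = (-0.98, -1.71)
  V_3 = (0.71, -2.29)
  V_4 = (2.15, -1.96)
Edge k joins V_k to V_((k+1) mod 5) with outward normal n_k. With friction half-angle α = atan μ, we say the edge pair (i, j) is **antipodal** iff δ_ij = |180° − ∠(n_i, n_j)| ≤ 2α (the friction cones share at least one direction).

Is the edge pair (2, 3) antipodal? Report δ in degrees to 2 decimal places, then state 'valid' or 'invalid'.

α = atan 0.4 = 21.80°;  2α = 43.60°
edge 2: e_2 = (+1.69, -0.58);  n_2 = (-0.3246, -0.9458)
edge 3: e_3 = (+1.44, +0.33);  n_3 = (+0.2234, -0.9747)
∠(n_2, n_3) = 31.85°
δ = |180° − 31.85°| = 148.15°
148.15° > 2α = 43.60°  →  invalid

δ = 148.15°, invalid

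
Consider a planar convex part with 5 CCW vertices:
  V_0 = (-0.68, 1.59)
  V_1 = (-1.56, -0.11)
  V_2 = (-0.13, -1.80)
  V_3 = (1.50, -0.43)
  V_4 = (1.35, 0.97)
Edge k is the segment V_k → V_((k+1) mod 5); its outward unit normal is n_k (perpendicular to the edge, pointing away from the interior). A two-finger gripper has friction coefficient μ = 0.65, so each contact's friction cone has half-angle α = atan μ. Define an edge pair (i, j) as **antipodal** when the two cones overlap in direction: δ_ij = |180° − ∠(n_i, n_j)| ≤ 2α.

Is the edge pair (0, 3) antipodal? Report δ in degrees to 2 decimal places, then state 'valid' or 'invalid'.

α = atan 0.65 = 33.02°;  2α = 66.05°
edge 0: e_0 = (-0.88, -1.70);  n_0 = (-0.8881, +0.4597)
edge 3: e_3 = (-0.15, +1.40);  n_3 = (+0.9943, +0.1065)
∠(n_0, n_3) = 146.52°
δ = |180° − 146.52°| = 33.48°
33.48° ≤ 2α = 66.05°  →  valid

δ = 33.48°, valid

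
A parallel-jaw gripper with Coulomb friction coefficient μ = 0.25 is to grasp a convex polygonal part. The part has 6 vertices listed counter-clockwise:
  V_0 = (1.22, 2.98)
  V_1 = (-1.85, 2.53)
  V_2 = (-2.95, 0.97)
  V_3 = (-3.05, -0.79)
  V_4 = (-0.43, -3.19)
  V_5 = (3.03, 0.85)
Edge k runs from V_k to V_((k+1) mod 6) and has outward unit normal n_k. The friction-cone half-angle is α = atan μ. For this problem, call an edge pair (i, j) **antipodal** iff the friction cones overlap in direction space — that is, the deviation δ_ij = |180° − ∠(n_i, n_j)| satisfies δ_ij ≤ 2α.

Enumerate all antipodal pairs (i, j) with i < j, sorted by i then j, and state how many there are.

count = 2; pairs: (1,4), (3,5)

α = atan 0.25 = 14.04°;  2α = 28.07°
n_0 = (-0.1450, +0.9894)
n_1 = (-0.8173, +0.5763)
n_2 = (-0.9984, +0.0567)
n_3 = (-0.6755, -0.7374)
n_4 = (+0.7595, -0.6505)
n_5 = (+0.7620, +0.6475)
  (0,1): δ = 133.53°  ·
  (0,2): δ = 101.59°  ·
  (0,3): δ = 50.83°  ·
  (0,4): δ = 41.08°  ·
  (0,5): δ = 122.02°  ·
  (1,2): δ = 148.06°  ·
  (1,3): δ = 97.30°  ·
  (1,4): δ = 5.39°  ✓
  (1,5): δ = 75.55°  ·
  (2,3): δ = 129.24°  ·
  (2,4): δ = 37.33°  ·
  (2,5): δ = 43.61°  ·
  (3,4): δ = 88.09°  ·
  (3,5): δ = 7.15°  ✓
  (4,5): δ = 99.07°  ·
antipodal pairs: 2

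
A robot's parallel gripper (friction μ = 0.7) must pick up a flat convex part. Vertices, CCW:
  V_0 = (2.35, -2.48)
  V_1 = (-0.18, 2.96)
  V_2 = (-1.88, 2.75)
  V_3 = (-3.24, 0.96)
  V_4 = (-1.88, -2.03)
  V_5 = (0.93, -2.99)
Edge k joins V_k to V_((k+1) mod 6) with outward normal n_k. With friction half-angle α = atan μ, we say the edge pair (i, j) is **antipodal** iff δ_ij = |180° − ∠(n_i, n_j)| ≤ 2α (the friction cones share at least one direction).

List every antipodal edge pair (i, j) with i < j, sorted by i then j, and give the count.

α = atan 0.7 = 34.99°;  2α = 69.98°
n_0 = (+0.9067, +0.4217)
n_1 = (-0.1226, +0.9925)
n_2 = (-0.7962, +0.6050)
n_3 = (-0.9103, -0.4140)
n_4 = (-0.3233, -0.9463)
n_5 = (+0.3380, -0.9411)
  (0,1): δ = 107.90°  ·
  (0,2): δ = 62.17°  ✓
  (0,3): δ = 0.48°  ✓
  (0,4): δ = 46.20°  ✓
  (0,5): δ = 84.81°  ·
  (1,2): δ = 134.27°  ·
  (1,3): δ = 72.58°  ·
  (1,4): δ = 25.90°  ✓
  (1,5): δ = 12.71°  ✓
  (2,3): δ = 118.31°  ·
  (2,4): δ = 71.64°  ·
  (2,5): δ = 33.02°  ✓
  (3,4): δ = 133.32°  ·
  (3,5): δ = 94.70°  ·
  (4,5): δ = 141.38°  ·
antipodal pairs: 6

count = 6; pairs: (0,2), (0,3), (0,4), (1,4), (1,5), (2,5)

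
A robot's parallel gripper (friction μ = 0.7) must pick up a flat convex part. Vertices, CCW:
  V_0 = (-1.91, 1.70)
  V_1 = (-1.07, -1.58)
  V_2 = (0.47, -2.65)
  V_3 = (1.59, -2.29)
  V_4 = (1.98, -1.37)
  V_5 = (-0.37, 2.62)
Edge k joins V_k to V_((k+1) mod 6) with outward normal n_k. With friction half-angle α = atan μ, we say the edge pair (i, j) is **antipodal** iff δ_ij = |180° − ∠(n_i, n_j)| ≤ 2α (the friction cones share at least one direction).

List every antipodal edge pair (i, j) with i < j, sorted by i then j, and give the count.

α = atan 0.7 = 34.99°;  2α = 69.98°
n_0 = (-0.9687, -0.2481)
n_1 = (-0.5706, -0.8212)
n_2 = (+0.3060, -0.9520)
n_3 = (+0.9207, -0.3903)
n_4 = (+0.8617, +0.5075)
n_5 = (-0.5129, +0.8585)
  (0,1): δ = 139.16°  ·
  (0,2): δ = 86.55°  ·
  (0,3): δ = 37.34°  ✓
  (0,4): δ = 16.13°  ✓
  (0,5): δ = 106.49°  ·
  (1,2): δ = 127.39°  ·
  (1,3): δ = 78.18°  ·
  (1,4): δ = 24.71°  ✓
  (1,5): δ = 65.65°  ✓
  (2,3): δ = 130.79°  ·
  (2,4): δ = 77.32°  ·
  (2,5): δ = 13.04°  ✓
  (3,4): δ = 126.53°  ·
  (3,5): δ = 36.17°  ✓
  (4,5): δ = 89.64°  ·
antipodal pairs: 6

count = 6; pairs: (0,3), (0,4), (1,4), (1,5), (2,5), (3,5)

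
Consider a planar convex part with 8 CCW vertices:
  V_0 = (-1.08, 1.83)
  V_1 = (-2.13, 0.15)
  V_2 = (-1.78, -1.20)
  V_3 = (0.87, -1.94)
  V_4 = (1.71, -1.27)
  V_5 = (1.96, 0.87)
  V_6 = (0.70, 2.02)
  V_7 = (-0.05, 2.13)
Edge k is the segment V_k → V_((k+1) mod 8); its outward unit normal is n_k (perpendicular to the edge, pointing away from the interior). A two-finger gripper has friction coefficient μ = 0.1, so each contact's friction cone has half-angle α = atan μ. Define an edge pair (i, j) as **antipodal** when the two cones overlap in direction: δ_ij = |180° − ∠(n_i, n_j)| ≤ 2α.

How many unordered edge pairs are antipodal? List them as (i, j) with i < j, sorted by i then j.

count = 1; pairs: (2,6)

α = atan 0.1 = 5.71°;  2α = 11.42°
n_0 = (-0.8480, +0.5300)
n_1 = (-0.9680, -0.2510)
n_2 = (-0.2690, -0.9632)
n_3 = (+0.6236, -0.7818)
n_4 = (+0.9932, -0.1160)
n_5 = (+0.6741, +0.7386)
n_6 = (+0.1451, +0.9894)
n_7 = (-0.2796, +0.9601)
  (0,1): δ = 133.46°  ·
  (0,2): δ = 73.60°  ·
  (0,3): δ = 19.42°  ·
  (0,4): δ = 25.34°  ·
  (0,5): δ = 79.62°  ·
  (0,6): δ = 113.66°  ·
  (0,7): δ = 138.24°  ·
  (1,2): δ = 120.14°  ·
  (1,3): δ = 65.96°  ·
  (1,4): δ = 21.20°  ·
  (1,5): δ = 33.08°  ·
  (1,6): δ = 67.12°  ·
  (1,7): δ = 91.70°  ·
  (2,3): δ = 125.82°  ·
  (2,4): δ = 81.06°  ·
  (2,5): δ = 26.78°  ·
  (2,6): δ = 7.26°  ✓
  (2,7): δ = 31.84°  ·
  (3,4): δ = 135.24°  ·
  (3,5): δ = 80.96°  ·
  (3,6): δ = 46.92°  ·
  (3,7): δ = 22.34°  ·
  (4,5): δ = 125.72°  ·
  (4,6): δ = 91.68°  ·
  (4,7): δ = 67.10°  ·
  (5,6): δ = 145.96°  ·
  (5,7): δ = 121.37°  ·
  (6,7): δ = 155.42°  ·
antipodal pairs: 1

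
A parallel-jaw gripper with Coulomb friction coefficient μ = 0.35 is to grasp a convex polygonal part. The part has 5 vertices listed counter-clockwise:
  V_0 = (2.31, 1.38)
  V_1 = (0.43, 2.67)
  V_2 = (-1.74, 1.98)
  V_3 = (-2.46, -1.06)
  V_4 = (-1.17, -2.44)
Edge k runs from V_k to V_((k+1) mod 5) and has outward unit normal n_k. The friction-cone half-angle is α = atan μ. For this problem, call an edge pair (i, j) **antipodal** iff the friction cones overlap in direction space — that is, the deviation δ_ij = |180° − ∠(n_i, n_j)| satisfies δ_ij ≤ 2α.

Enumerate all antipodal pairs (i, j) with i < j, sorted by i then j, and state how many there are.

α = atan 0.35 = 19.29°;  2α = 38.58°
n_0 = (+0.5658, +0.8246)
n_1 = (-0.3030, +0.9530)
n_2 = (-0.9731, +0.2305)
n_3 = (-0.7305, -0.6829)
n_4 = (+0.7392, -0.6734)
  (0,1): δ = 127.90°  ·
  (0,2): δ = 68.87°  ·
  (0,3): δ = 12.47°  ✓
  (0,4): δ = 82.12°  ·
  (1,2): δ = 120.96°  ·
  (1,3): δ = 64.57°  ·
  (1,4): δ = 30.03°  ✓
  (2,3): δ = 123.61°  ·
  (2,4): δ = 29.01°  ✓
  (3,4): δ = 85.40°  ·
antipodal pairs: 3

count = 3; pairs: (0,3), (1,4), (2,4)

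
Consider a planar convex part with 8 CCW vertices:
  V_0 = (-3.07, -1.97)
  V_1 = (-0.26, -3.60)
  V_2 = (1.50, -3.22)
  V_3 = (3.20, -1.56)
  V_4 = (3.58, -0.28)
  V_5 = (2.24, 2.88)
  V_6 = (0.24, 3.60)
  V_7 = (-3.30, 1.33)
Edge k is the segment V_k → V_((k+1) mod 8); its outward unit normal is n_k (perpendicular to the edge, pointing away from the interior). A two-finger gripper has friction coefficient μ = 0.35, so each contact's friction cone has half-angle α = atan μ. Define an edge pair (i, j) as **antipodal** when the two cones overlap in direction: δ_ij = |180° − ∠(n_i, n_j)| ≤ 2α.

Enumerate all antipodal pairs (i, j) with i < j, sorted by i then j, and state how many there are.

count = 7; pairs: (0,4), (0,5), (1,5), (1,6), (2,6), (3,7), (4,7)

α = atan 0.35 = 19.29°;  2α = 38.58°
n_0 = (-0.5018, -0.8650)
n_1 = (+0.2110, -0.9775)
n_2 = (+0.6986, -0.7155)
n_3 = (+0.9586, -0.2846)
n_4 = (+0.9206, +0.3904)
n_5 = (+0.3387, +0.9409)
n_6 = (-0.5398, +0.8418)
n_7 = (-0.9976, -0.0695)
  (0,1): δ = 137.70°  ·
  (0,2): δ = 105.57°  ·
  (0,3): δ = 76.42°  ·
  (0,4): δ = 36.90°  ✓
  (0,5): δ = 10.32°  ✓
  (0,6): δ = 62.79°  ·
  (0,7): δ = 124.10°  ·
  (1,2): δ = 147.87°  ·
  (1,3): δ = 118.72°  ·
  (1,4): δ = 79.20°  ·
  (1,5): δ = 31.98°  ✓
  (1,6): δ = 20.49°  ✓
  (1,7): δ = 81.80°  ·
  (2,3): δ = 150.85°  ·
  (2,4): δ = 111.34°  ·
  (2,5): δ = 64.12°  ·
  (2,6): δ = 11.65°  ✓
  (2,7): δ = 49.67°  ·
  (3,4): δ = 140.49°  ·
  (3,5): δ = 93.26°  ·
  (3,6): δ = 40.80°  ·
  (3,7): δ = 20.52°  ✓
  (4,5): δ = 132.78°  ·
  (4,6): δ = 80.31°  ·
  (4,7): δ = 18.99°  ✓
  (5,6): δ = 127.53°  ·
  (5,7): δ = 66.21°  ·
  (6,7): δ = 118.68°  ·
antipodal pairs: 7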